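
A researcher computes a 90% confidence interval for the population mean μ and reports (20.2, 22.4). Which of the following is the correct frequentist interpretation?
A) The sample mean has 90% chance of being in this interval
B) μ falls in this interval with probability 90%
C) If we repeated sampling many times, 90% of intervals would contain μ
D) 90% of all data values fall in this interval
C

A) Wrong — x̄ is observed and sits in the interval by construction.
B) Wrong — μ is fixed; the randomness lives in the interval, not in μ.
C) Correct — this is the frequentist long-run coverage interpretation.
D) Wrong — a CI is about the parameter μ, not individual data values.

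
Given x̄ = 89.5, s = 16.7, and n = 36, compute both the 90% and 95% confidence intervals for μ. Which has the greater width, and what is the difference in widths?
95% CI is wider by 1.89

df = 35
90% CI: t* = 1.690, (84.80, 94.20), width = 2 · t* · s/√n = 9.41
95% CI: t* = 2.030, (83.85, 95.15), width = 2 · t* · s/√n = 11.30

The 95% CI is wider by 11.30 - 9.41 = 1.89.
Higher confidence requires a wider interval.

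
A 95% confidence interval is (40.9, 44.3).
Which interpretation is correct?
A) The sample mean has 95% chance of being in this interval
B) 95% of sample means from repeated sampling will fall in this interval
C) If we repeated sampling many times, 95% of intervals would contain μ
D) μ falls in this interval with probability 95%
C

A) Wrong — x̄ is observed and sits in the interval by construction.
B) Wrong — coverage applies to intervals containing μ, not to future x̄ values.
C) Correct — this is the frequentist long-run coverage interpretation.
D) Wrong — μ is fixed; the randomness lives in the interval, not in μ.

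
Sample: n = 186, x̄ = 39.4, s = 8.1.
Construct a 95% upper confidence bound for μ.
μ ≤ 40.38

Upper bound (one-sided):
t* = 1.653 (one-sided for 95%)
Upper bound = x̄ + t* · s/√n = 39.4 + 1.653 · 8.1/√186 = 40.38

We are 95% confident that μ ≤ 40.38.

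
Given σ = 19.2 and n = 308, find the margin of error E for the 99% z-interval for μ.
Margin of error = 2.82

Margin of error = z* · σ/√n
= 2.576 · 19.2/√308
= 2.576 · 19.2/17.5499
= 2.82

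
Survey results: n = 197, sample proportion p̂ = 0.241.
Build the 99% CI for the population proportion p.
(0.163, 0.319)

Proportion CI:
SE = √(p̂(1-p̂)/n) = √(0.241 · 0.759 / 197) = 0.03047

z* = 2.576
Margin = z* · SE = 2.576 · 0.03047 = 0.0785

CI: 0.241 ± 0.0785 = (0.163, 0.319)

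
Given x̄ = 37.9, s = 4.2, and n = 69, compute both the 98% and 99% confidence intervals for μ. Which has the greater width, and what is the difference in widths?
99% CI is wider by 0.27

df = 68
98% CI: t* = 2.382, (36.70, 39.10), width = 2 · t* · s/√n = 2.41
99% CI: t* = 2.650, (36.56, 39.24), width = 2 · t* · s/√n = 2.68

The 99% CI is wider by 2.68 - 2.41 = 0.27.
Higher confidence requires a wider interval.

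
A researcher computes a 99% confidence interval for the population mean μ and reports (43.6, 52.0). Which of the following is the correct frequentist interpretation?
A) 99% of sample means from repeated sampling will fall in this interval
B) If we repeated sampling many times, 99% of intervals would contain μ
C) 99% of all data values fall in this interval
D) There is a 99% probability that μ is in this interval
B

A) Wrong — coverage applies to intervals containing μ, not to future x̄ values.
B) Correct — this is the frequentist long-run coverage interpretation.
C) Wrong — a CI is about the parameter μ, not individual data values.
D) Wrong — μ is fixed; the randomness lives in the interval, not in μ.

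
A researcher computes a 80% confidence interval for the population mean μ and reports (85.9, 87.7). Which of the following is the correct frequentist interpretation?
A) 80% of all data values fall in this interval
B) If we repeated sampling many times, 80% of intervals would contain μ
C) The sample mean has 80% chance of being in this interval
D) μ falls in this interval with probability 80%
B

A) Wrong — a CI is about the parameter μ, not individual data values.
B) Correct — this is the frequentist long-run coverage interpretation.
C) Wrong — x̄ is observed and sits in the interval by construction.
D) Wrong — μ is fixed; the randomness lives in the interval, not in μ.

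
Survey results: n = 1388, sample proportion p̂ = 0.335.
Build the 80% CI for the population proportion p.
(0.319, 0.351)

Proportion CI:
SE = √(p̂(1-p̂)/n) = √(0.335 · 0.665 / 1388) = 0.01267

z* = 1.282
Margin = z* · SE = 1.282 · 0.01267 = 0.0162

CI: 0.335 ± 0.0162 = (0.319, 0.351)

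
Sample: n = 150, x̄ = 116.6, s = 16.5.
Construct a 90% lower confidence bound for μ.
μ ≥ 114.87

Lower bound (one-sided):
t* = 1.287 (one-sided for 90%)
Lower bound = x̄ - t* · s/√n = 116.6 - 1.287 · 16.5/√150 = 114.87

We are 90% confident that μ ≥ 114.87.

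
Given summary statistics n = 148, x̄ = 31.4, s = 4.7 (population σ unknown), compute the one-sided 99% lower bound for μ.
μ ≥ 30.49

Lower bound (one-sided):
t* = 2.352 (one-sided for 99%)
Lower bound = x̄ - t* · s/√n = 31.4 - 2.352 · 4.7/√148 = 30.49

We are 99% confident that μ ≥ 30.49.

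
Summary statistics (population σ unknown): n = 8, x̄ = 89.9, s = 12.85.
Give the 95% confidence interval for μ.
(79.16, 100.64)

t-interval (σ unknown):
df = n - 1 = 7
t* = 2.365 for 95% confidence

Margin of error = t* · s/√n = 2.365 · 12.85/√8 = 10.74

CI: (79.16, 100.64)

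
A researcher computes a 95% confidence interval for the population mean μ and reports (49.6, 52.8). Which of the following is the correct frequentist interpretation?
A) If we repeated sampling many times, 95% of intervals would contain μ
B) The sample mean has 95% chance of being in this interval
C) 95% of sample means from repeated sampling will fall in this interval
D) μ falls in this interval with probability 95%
A

A) Correct — this is the frequentist long-run coverage interpretation.
B) Wrong — x̄ is observed and sits in the interval by construction.
C) Wrong — coverage applies to intervals containing μ, not to future x̄ values.
D) Wrong — μ is fixed; the randomness lives in the interval, not in μ.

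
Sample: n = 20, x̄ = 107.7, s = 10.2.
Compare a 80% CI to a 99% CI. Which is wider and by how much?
99% CI is wider by 6.99

df = 19
80% CI: t* = 1.328, (104.67, 110.73), width = 2 · t* · s/√n = 6.06
99% CI: t* = 2.861, (101.17, 114.23), width = 2 · t* · s/√n = 13.05

The 99% CI is wider by 13.05 - 6.06 = 6.99.
Higher confidence requires a wider interval.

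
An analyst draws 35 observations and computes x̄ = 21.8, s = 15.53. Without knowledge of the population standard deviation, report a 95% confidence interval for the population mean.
(16.47, 27.13)

t-interval (σ unknown):
df = n - 1 = 34
t* = 2.032 for 95% confidence

Margin of error = t* · s/√n = 2.032 · 15.53/√35 = 5.33

CI: (16.47, 27.13)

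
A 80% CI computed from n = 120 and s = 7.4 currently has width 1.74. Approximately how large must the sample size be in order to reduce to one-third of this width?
n ≈ 1080

CI width ∝ 1/√n
To reduce width by factor 3, need √n to grow by 3 → need 3² = 9 times as many samples.

Current: n = 120, width = 1.74
New: n = 1080, width ≈ 0.58

Width reduced by factor of 1.74/0.58 = 3.00.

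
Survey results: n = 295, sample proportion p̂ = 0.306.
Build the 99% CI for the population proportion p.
(0.237, 0.375)

Proportion CI:
SE = √(p̂(1-p̂)/n) = √(0.306 · 0.694 / 295) = 0.02683

z* = 2.576
Margin = z* · SE = 2.576 · 0.02683 = 0.0691

CI: 0.306 ± 0.0691 = (0.237, 0.375)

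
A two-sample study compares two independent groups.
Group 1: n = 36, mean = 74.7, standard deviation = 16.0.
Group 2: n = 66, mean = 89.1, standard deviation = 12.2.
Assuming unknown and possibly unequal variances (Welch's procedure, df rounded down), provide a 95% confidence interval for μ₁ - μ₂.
(-20.53, -8.27)

Difference: x̄₁ - x̄₂ = -14.40
SE = √(s₁²/n₁ + s₂²/n₂) = √(16.0²/36 + 12.2²/66) = 3.0604
df = 57.60 → 57 (Welch–Satterthwaite, rounded down)
t* = 2.002

CI: -14.40 ± 2.002 · 3.0604 = -14.40 ± 6.13 = (-20.53, -8.27)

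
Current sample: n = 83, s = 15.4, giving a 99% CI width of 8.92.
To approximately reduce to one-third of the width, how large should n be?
n ≈ 747

CI width ∝ 1/√n
To reduce width by factor 3, need √n to grow by 3 → need 3² = 9 times as many samples.

Current: n = 83, width = 8.92
New: n = 747, width ≈ 2.91

Width reduced by factor of 8.92/2.91 = 3.07.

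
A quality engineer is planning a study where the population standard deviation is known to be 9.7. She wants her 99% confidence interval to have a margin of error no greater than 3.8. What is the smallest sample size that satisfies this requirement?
n ≥ 44

For margin E ≤ 3.8:
n ≥ (z* · σ / E)²
n ≥ (2.576 · 9.7 / 3.8)²
n ≥ 43.24

Minimum n = 44 (rounding up)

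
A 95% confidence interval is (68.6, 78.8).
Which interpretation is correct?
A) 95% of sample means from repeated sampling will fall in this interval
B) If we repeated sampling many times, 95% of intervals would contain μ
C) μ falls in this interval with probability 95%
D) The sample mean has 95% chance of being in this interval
B

A) Wrong — coverage applies to intervals containing μ, not to future x̄ values.
B) Correct — this is the frequentist long-run coverage interpretation.
C) Wrong — μ is fixed; the randomness lives in the interval, not in μ.
D) Wrong — x̄ is observed and sits in the interval by construction.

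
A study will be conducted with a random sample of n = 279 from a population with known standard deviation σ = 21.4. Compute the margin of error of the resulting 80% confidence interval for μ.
Margin of error = 1.64

Margin of error = z* · σ/√n
= 1.282 · 21.4/√279
= 1.282 · 21.4/16.7033
= 1.64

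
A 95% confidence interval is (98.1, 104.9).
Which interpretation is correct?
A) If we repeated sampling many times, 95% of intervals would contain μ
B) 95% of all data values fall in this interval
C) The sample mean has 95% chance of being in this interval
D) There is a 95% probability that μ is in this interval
A

A) Correct — this is the frequentist long-run coverage interpretation.
B) Wrong — a CI is about the parameter μ, not individual data values.
C) Wrong — x̄ is observed and sits in the interval by construction.
D) Wrong — μ is fixed; the randomness lives in the interval, not in μ.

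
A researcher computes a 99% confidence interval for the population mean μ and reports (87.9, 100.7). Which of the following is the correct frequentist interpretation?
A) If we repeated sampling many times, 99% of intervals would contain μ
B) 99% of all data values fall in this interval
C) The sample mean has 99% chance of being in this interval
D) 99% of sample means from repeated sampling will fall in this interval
A

A) Correct — this is the frequentist long-run coverage interpretation.
B) Wrong — a CI is about the parameter μ, not individual data values.
C) Wrong — x̄ is observed and sits in the interval by construction.
D) Wrong — coverage applies to intervals containing μ, not to future x̄ values.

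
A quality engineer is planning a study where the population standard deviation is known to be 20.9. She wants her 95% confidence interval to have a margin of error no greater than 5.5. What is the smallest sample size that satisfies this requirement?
n ≥ 56

For margin E ≤ 5.5:
n ≥ (z* · σ / E)²
n ≥ (1.960 · 20.9 / 5.5)²
n ≥ 55.47

Minimum n = 56 (rounding up)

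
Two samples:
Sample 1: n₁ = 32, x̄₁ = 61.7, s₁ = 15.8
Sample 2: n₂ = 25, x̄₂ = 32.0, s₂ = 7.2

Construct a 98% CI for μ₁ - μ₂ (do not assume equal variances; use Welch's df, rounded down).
(22.12, 37.28)

Difference: x̄₁ - x̄₂ = 29.70
SE = √(s₁²/n₁ + s₂²/n₂) = √(15.8²/32 + 7.2²/25) = 3.1424
df = 45.52 → 45 (Welch–Satterthwaite, rounded down)
t* = 2.412

CI: 29.70 ± 2.412 · 3.1424 = 29.70 ± 7.58 = (22.12, 37.28)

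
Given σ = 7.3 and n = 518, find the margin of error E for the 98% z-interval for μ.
Margin of error = 0.75

Margin of error = z* · σ/√n
= 2.326 · 7.3/√518
= 2.326 · 7.3/22.7596
= 0.75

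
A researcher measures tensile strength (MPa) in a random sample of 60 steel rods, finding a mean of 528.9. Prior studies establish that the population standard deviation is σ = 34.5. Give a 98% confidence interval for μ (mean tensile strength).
(518.54, 539.26)

z-interval (σ known):
z* = 2.326 for 98% confidence

Margin of error = z* · σ/√n = 2.326 · 34.5/√60 = 10.36

CI: (528.9 - 10.36, 528.9 + 10.36) = (518.54, 539.26)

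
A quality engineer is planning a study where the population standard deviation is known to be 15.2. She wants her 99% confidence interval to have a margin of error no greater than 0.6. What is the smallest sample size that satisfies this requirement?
n ≥ 4259

For margin E ≤ 0.6:
n ≥ (z* · σ / E)²
n ≥ (2.576 · 15.2 / 0.6)²
n ≥ 4258.69

Minimum n = 4259 (rounding up)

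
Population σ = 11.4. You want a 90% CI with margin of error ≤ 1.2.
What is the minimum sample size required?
n ≥ 245

For margin E ≤ 1.2:
n ≥ (z* · σ / E)²
n ≥ (1.645 · 11.4 / 1.2)²
n ≥ 244.22

Minimum n = 245 (rounding up)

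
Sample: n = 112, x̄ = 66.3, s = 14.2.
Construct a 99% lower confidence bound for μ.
μ ≥ 63.13

Lower bound (one-sided):
t* = 2.360 (one-sided for 99%)
Lower bound = x̄ - t* · s/√n = 66.3 - 2.360 · 14.2/√112 = 63.13

We are 99% confident that μ ≥ 63.13.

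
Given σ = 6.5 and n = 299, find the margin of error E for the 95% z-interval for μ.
Margin of error = 0.74

Margin of error = z* · σ/√n
= 1.960 · 6.5/√299
= 1.960 · 6.5/17.2916
= 0.74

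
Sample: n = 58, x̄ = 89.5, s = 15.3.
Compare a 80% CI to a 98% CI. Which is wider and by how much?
98% CI is wider by 4.41

df = 57
80% CI: t* = 1.297, (86.89, 92.11), width = 2 · t* · s/√n = 5.21
98% CI: t* = 2.394, (84.69, 94.31), width = 2 · t* · s/√n = 9.62

The 98% CI is wider by 9.62 - 5.21 = 4.41.
Higher confidence requires a wider interval.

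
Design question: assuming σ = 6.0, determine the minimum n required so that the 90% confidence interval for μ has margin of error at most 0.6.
n ≥ 271

For margin E ≤ 0.6:
n ≥ (z* · σ / E)²
n ≥ (1.645 · 6.0 / 0.6)²
n ≥ 270.60

Minimum n = 271 (rounding up)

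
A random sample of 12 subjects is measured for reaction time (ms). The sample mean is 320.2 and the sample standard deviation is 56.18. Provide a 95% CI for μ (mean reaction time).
(284.50, 355.90)

t-interval (σ unknown):
df = n - 1 = 11
t* = 2.201 for 95% confidence

Margin of error = t* · s/√n = 2.201 · 56.18/√12 = 35.70

CI: (284.50, 355.90)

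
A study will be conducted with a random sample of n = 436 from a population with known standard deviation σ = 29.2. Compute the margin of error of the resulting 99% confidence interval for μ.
Margin of error = 3.60

Margin of error = z* · σ/√n
= 2.576 · 29.2/√436
= 2.576 · 29.2/20.8806
= 3.60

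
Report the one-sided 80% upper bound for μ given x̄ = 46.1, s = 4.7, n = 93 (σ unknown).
μ ≤ 46.51

Upper bound (one-sided):
t* = 0.846 (one-sided for 80%)
Upper bound = x̄ + t* · s/√n = 46.1 + 0.846 · 4.7/√93 = 46.51

We are 80% confident that μ ≤ 46.51.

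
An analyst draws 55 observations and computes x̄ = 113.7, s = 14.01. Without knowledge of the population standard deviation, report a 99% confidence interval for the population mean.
(108.66, 118.74)

t-interval (σ unknown):
df = n - 1 = 54
t* = 2.670 for 99% confidence

Margin of error = t* · s/√n = 2.670 · 14.01/√55 = 5.04

CI: (108.66, 118.74)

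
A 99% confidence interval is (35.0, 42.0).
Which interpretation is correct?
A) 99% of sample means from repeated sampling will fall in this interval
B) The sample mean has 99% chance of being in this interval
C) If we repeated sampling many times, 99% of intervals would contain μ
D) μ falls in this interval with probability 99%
C

A) Wrong — coverage applies to intervals containing μ, not to future x̄ values.
B) Wrong — x̄ is observed and sits in the interval by construction.
C) Correct — this is the frequentist long-run coverage interpretation.
D) Wrong — μ is fixed; the randomness lives in the interval, not in μ.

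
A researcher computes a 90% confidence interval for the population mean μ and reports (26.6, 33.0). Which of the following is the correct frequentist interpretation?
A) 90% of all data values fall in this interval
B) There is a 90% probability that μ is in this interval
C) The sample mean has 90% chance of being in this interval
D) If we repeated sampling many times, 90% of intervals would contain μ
D

A) Wrong — a CI is about the parameter μ, not individual data values.
B) Wrong — μ is fixed; the randomness lives in the interval, not in μ.
C) Wrong — x̄ is observed and sits in the interval by construction.
D) Correct — this is the frequentist long-run coverage interpretation.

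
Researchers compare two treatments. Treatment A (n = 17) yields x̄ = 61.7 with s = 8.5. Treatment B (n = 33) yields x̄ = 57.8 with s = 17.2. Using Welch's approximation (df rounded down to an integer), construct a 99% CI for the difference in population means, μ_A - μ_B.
(-5.86, 13.66)

Difference: x̄₁ - x̄₂ = 3.90
SE = √(s₁²/n₁ + s₂²/n₂) = √(8.5²/17 + 17.2²/33) = 3.6352
df = 47.97 → 47 (Welch–Satterthwaite, rounded down)
t* = 2.685

CI: 3.90 ± 2.685 · 3.6352 = 3.90 ± 9.76 = (-5.86, 13.66)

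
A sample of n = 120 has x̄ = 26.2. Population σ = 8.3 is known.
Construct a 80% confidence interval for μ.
(25.23, 27.17)

z-interval (σ known):
z* = 1.282 for 80% confidence

Margin of error = z* · σ/√n = 1.282 · 8.3/√120 = 0.97

CI: (26.2 - 0.97, 26.2 + 0.97) = (25.23, 27.17)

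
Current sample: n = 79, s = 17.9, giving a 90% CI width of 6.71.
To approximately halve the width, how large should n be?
n ≈ 316

CI width ∝ 1/√n
To reduce width by factor 2, need √n to grow by 2 → need 2² = 4 times as many samples.

Current: n = 79, width = 6.71
New: n = 316, width ≈ 3.32

Width reduced by factor of 6.71/3.32 = 2.02.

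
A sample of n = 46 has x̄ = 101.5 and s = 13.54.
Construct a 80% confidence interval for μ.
(98.90, 104.10)

t-interval (σ unknown):
df = n - 1 = 45
t* = 1.301 for 80% confidence

Margin of error = t* · s/√n = 1.301 · 13.54/√46 = 2.60

CI: (98.90, 104.10)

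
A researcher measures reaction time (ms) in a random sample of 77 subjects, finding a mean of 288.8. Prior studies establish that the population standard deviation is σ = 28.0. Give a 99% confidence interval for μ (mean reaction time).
(280.58, 297.02)

z-interval (σ known):
z* = 2.576 for 99% confidence

Margin of error = z* · σ/√n = 2.576 · 28.0/√77 = 8.22

CI: (288.8 - 8.22, 288.8 + 8.22) = (280.58, 297.02)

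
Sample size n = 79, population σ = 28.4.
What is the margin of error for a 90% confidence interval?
Margin of error = 5.26

Margin of error = z* · σ/√n
= 1.645 · 28.4/√79
= 1.645 · 28.4/8.8882
= 5.26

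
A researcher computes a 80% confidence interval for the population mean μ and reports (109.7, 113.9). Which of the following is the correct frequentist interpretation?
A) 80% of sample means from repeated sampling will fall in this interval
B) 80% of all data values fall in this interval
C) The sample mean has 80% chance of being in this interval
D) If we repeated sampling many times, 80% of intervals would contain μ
D

A) Wrong — coverage applies to intervals containing μ, not to future x̄ values.
B) Wrong — a CI is about the parameter μ, not individual data values.
C) Wrong — x̄ is observed and sits in the interval by construction.
D) Correct — this is the frequentist long-run coverage interpretation.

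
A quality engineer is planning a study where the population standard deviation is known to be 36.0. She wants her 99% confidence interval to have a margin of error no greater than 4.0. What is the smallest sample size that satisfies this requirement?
n ≥ 538

For margin E ≤ 4.0:
n ≥ (z* · σ / E)²
n ≥ (2.576 · 36.0 / 4.0)²
n ≥ 537.50

Minimum n = 538 (rounding up)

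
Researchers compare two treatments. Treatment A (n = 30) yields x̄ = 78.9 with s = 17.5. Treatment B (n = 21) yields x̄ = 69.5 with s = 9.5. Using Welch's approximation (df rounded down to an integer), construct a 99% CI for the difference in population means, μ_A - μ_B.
(-0.83, 19.63)

Difference: x̄₁ - x̄₂ = 9.40
SE = √(s₁²/n₁ + s₂²/n₂) = √(17.5²/30 + 9.5²/21) = 3.8087
df = 46.59 → 46 (Welch–Satterthwaite, rounded down)
t* = 2.687

CI: 9.40 ± 2.687 · 3.8087 = 9.40 ± 10.23 = (-0.83, 19.63)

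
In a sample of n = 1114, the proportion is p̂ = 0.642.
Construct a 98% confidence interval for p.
(0.609, 0.675)

Proportion CI:
SE = √(p̂(1-p̂)/n) = √(0.642 · 0.358 / 1114) = 0.01436

z* = 2.326
Margin = z* · SE = 2.326 · 0.01436 = 0.0334

CI: 0.642 ± 0.0334 = (0.609, 0.675)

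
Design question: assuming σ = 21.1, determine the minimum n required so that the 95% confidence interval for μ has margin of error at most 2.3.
n ≥ 324

For margin E ≤ 2.3:
n ≥ (z* · σ / E)²
n ≥ (1.960 · 21.1 / 2.3)²
n ≥ 323.31

Minimum n = 324 (rounding up)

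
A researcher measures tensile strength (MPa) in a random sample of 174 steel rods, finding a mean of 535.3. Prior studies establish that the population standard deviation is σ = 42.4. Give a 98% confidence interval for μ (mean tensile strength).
(527.82, 542.78)

z-interval (σ known):
z* = 2.326 for 98% confidence

Margin of error = z* · σ/√n = 2.326 · 42.4/√174 = 7.48

CI: (535.3 - 7.48, 535.3 + 7.48) = (527.82, 542.78)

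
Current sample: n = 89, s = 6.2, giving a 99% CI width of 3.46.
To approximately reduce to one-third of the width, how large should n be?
n ≈ 801

CI width ∝ 1/√n
To reduce width by factor 3, need √n to grow by 3 → need 3² = 9 times as many samples.

Current: n = 89, width = 3.46
New: n = 801, width ≈ 1.13

Width reduced by factor of 3.46/1.13 = 3.06.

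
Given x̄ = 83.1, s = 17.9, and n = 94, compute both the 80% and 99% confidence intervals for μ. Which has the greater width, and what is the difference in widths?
99% CI is wider by 4.94

df = 93
80% CI: t* = 1.291, (80.72, 85.48), width = 2 · t* · s/√n = 4.77
99% CI: t* = 2.630, (78.24, 87.96), width = 2 · t* · s/√n = 9.71

The 99% CI is wider by 9.71 - 4.77 = 4.94.
Higher confidence requires a wider interval.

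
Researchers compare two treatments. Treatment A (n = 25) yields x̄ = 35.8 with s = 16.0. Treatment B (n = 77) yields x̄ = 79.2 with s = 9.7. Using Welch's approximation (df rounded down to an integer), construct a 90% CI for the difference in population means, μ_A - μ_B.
(-49.15, -37.65)

Difference: x̄₁ - x̄₂ = -43.40
SE = √(s₁²/n₁ + s₂²/n₂) = √(16.0²/25 + 9.7²/77) = 3.3855
df = 29.94 → 29 (Welch–Satterthwaite, rounded down)
t* = 1.699

CI: -43.40 ± 1.699 · 3.3855 = -43.40 ± 5.75 = (-49.15, -37.65)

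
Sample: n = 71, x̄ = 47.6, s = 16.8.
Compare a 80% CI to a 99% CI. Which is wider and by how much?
99% CI is wider by 5.40

df = 70
80% CI: t* = 1.294, (45.02, 50.18), width = 2 · t* · s/√n = 5.16
99% CI: t* = 2.648, (42.32, 52.88), width = 2 · t* · s/√n = 10.56

The 99% CI is wider by 10.56 - 5.16 = 5.40.
Higher confidence requires a wider interval.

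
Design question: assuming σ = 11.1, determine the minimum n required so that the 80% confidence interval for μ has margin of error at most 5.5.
n ≥ 7

For margin E ≤ 5.5:
n ≥ (z* · σ / E)²
n ≥ (1.282 · 11.1 / 5.5)²
n ≥ 6.69

Minimum n = 7 (rounding up)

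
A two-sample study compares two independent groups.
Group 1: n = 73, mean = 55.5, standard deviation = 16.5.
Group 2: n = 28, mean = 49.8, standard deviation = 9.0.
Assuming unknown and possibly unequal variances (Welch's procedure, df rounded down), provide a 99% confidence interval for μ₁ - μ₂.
(-1.08, 12.48)

Difference: x̄₁ - x̄₂ = 5.70
SE = √(s₁²/n₁ + s₂²/n₂) = √(16.5²/73 + 9.0²/28) = 2.5734
df = 87.16 → 87 (Welch–Satterthwaite, rounded down)
t* = 2.634

CI: 5.70 ± 2.634 · 2.5734 = 5.70 ± 6.78 = (-1.08, 12.48)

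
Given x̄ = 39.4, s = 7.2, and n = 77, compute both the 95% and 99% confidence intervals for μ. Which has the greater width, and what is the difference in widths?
99% CI is wider by 1.07

df = 76
95% CI: t* = 1.992, (37.77, 41.03), width = 2 · t* · s/√n = 3.27
99% CI: t* = 2.642, (37.23, 41.57), width = 2 · t* · s/√n = 4.34

The 99% CI is wider by 4.34 - 3.27 = 1.07.
Higher confidence requires a wider interval.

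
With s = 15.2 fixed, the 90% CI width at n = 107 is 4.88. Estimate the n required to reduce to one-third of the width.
n ≈ 963

CI width ∝ 1/√n
To reduce width by factor 3, need √n to grow by 3 → need 3² = 9 times as many samples.

Current: n = 107, width = 4.88
New: n = 963, width ≈ 1.61

Width reduced by factor of 4.88/1.61 = 3.03.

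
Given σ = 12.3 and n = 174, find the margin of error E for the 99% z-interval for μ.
Margin of error = 2.40

Margin of error = z* · σ/√n
= 2.576 · 12.3/√174
= 2.576 · 12.3/13.1909
= 2.40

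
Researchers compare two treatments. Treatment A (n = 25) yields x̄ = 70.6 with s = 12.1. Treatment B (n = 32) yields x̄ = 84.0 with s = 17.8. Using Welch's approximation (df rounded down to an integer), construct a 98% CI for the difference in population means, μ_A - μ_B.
(-22.92, -3.88)

Difference: x̄₁ - x̄₂ = -13.40
SE = √(s₁²/n₁ + s₂²/n₂) = √(12.1²/25 + 17.8²/32) = 3.9696
df = 54.08 → 54 (Welch–Satterthwaite, rounded down)
t* = 2.397

CI: -13.40 ± 2.397 · 3.9696 = -13.40 ± 9.52 = (-22.92, -3.88)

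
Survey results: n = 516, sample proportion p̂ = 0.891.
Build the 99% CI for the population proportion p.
(0.856, 0.926)

Proportion CI:
SE = √(p̂(1-p̂)/n) = √(0.891 · 0.109 / 516) = 0.01372

z* = 2.576
Margin = z* · SE = 2.576 · 0.01372 = 0.0353

CI: 0.891 ± 0.0353 = (0.856, 0.926)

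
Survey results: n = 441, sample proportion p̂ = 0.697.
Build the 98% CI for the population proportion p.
(0.646, 0.748)

Proportion CI:
SE = √(p̂(1-p̂)/n) = √(0.697 · 0.303 / 441) = 0.02188

z* = 2.326
Margin = z* · SE = 2.326 · 0.02188 = 0.0509

CI: 0.697 ± 0.0509 = (0.646, 0.748)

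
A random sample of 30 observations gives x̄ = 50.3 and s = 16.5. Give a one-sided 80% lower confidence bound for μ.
μ ≥ 47.73

Lower bound (one-sided):
t* = 0.854 (one-sided for 80%)
Lower bound = x̄ - t* · s/√n = 50.3 - 0.854 · 16.5/√30 = 47.73

We are 80% confident that μ ≥ 47.73.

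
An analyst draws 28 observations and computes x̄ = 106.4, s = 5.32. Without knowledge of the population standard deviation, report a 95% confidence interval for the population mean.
(104.34, 108.46)

t-interval (σ unknown):
df = n - 1 = 27
t* = 2.052 for 95% confidence

Margin of error = t* · s/√n = 2.052 · 5.32/√28 = 2.06

CI: (104.34, 108.46)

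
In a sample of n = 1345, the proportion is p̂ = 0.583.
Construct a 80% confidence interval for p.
(0.566, 0.600)

Proportion CI:
SE = √(p̂(1-p̂)/n) = √(0.583 · 0.417 / 1345) = 0.01344

z* = 1.282
Margin = z* · SE = 1.282 · 0.01344 = 0.0172

CI: 0.583 ± 0.0172 = (0.566, 0.600)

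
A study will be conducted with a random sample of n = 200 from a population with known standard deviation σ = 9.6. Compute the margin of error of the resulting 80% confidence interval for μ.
Margin of error = 0.87

Margin of error = z* · σ/√n
= 1.282 · 9.6/√200
= 1.282 · 9.6/14.1421
= 0.87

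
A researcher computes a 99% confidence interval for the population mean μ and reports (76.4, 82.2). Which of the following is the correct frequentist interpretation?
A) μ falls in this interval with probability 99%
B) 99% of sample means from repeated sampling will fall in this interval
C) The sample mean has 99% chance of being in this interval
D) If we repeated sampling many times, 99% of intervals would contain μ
D

A) Wrong — μ is fixed; the randomness lives in the interval, not in μ.
B) Wrong — coverage applies to intervals containing μ, not to future x̄ values.
C) Wrong — x̄ is observed and sits in the interval by construction.
D) Correct — this is the frequentist long-run coverage interpretation.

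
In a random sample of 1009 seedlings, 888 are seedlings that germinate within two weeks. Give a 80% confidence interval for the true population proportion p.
(0.867, 0.893)

Proportion CI:
p̂ = 888/1009 = 0.88008
SE = √(p̂(1-p̂)/n) = √(0.88008 · 0.11992 / 1009) = 0.01023

z* = 1.282
Margin = z* · SE = 1.282 · 0.01023 = 0.0131

CI: 0.88008 ± 0.0131 = (0.867, 0.893)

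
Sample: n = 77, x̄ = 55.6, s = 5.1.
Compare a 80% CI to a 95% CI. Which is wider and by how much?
95% CI is wider by 0.82

df = 76
80% CI: t* = 1.293, (54.85, 56.35), width = 2 · t* · s/√n = 1.50
95% CI: t* = 1.992, (54.44, 56.76), width = 2 · t* · s/√n = 2.32

The 95% CI is wider by 2.32 - 1.50 = 0.82.
Higher confidence requires a wider interval.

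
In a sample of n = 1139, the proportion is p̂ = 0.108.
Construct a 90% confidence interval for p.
(0.093, 0.123)

Proportion CI:
SE = √(p̂(1-p̂)/n) = √(0.108 · 0.892 / 1139) = 0.00920

z* = 1.645
Margin = z* · SE = 1.645 · 0.00920 = 0.0151

CI: 0.108 ± 0.0151 = (0.093, 0.123)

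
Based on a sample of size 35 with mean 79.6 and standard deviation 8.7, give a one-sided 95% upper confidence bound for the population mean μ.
μ ≤ 82.09

Upper bound (one-sided):
t* = 1.691 (one-sided for 95%)
Upper bound = x̄ + t* · s/√n = 79.6 + 1.691 · 8.7/√35 = 82.09

We are 95% confident that μ ≤ 82.09.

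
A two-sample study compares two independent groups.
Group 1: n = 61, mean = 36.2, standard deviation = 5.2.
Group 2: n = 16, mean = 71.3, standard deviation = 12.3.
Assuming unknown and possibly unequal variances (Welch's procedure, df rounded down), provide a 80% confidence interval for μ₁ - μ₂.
(-39.31, -30.89)

Difference: x̄₁ - x̄₂ = -35.10
SE = √(s₁²/n₁ + s₂²/n₂) = √(5.2²/61 + 12.3²/16) = 3.1463
df = 16.43 → 16 (Welch–Satterthwaite, rounded down)
t* = 1.337

CI: -35.10 ± 1.337 · 3.1463 = -35.10 ± 4.21 = (-39.31, -30.89)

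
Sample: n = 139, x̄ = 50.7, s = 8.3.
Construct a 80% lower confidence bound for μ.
μ ≥ 50.11

Lower bound (one-sided):
t* = 0.844 (one-sided for 80%)
Lower bound = x̄ - t* · s/√n = 50.7 - 0.844 · 8.3/√139 = 50.11

We are 80% confident that μ ≥ 50.11.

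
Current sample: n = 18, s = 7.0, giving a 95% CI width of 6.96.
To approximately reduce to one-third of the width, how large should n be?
n ≈ 162

CI width ∝ 1/√n
To reduce width by factor 3, need √n to grow by 3 → need 3² = 9 times as many samples.

Current: n = 18, width = 6.96
New: n = 162, width ≈ 2.17

Width reduced by factor of 6.96/2.17 = 3.21.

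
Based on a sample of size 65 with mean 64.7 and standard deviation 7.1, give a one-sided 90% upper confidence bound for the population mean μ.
μ ≤ 65.84

Upper bound (one-sided):
t* = 1.295 (one-sided for 90%)
Upper bound = x̄ + t* · s/√n = 64.7 + 1.295 · 7.1/√65 = 65.84

We are 90% confident that μ ≤ 65.84.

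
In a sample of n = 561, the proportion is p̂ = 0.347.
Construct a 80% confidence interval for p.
(0.321, 0.373)

Proportion CI:
SE = √(p̂(1-p̂)/n) = √(0.347 · 0.653 / 561) = 0.02010

z* = 1.282
Margin = z* · SE = 1.282 · 0.02010 = 0.0258

CI: 0.347 ± 0.0258 = (0.321, 0.373)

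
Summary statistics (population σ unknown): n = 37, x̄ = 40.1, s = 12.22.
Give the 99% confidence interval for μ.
(34.64, 45.56)

t-interval (σ unknown):
df = n - 1 = 36
t* = 2.719 for 99% confidence

Margin of error = t* · s/√n = 2.719 · 12.22/√37 = 5.46

CI: (34.64, 45.56)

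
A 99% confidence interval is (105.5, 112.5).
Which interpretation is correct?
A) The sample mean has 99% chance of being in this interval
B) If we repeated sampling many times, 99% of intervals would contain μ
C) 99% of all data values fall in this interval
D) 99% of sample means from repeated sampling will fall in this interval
B

A) Wrong — x̄ is observed and sits in the interval by construction.
B) Correct — this is the frequentist long-run coverage interpretation.
C) Wrong — a CI is about the parameter μ, not individual data values.
D) Wrong — coverage applies to intervals containing μ, not to future x̄ values.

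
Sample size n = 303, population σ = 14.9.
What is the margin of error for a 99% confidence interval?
Margin of error = 2.21

Margin of error = z* · σ/√n
= 2.576 · 14.9/√303
= 2.576 · 14.9/17.4069
= 2.21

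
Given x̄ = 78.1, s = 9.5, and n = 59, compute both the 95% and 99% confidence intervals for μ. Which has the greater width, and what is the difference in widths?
99% CI is wider by 1.64

df = 58
95% CI: t* = 2.002, (75.62, 80.58), width = 2 · t* · s/√n = 4.95
99% CI: t* = 2.663, (74.81, 81.39), width = 2 · t* · s/√n = 6.59

The 99% CI is wider by 6.59 - 4.95 = 1.64.
Higher confidence requires a wider interval.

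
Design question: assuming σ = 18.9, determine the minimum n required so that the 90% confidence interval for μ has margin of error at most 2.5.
n ≥ 155

For margin E ≤ 2.5:
n ≥ (z* · σ / E)²
n ≥ (1.645 · 18.9 / 2.5)²
n ≥ 154.66

Minimum n = 155 (rounding up)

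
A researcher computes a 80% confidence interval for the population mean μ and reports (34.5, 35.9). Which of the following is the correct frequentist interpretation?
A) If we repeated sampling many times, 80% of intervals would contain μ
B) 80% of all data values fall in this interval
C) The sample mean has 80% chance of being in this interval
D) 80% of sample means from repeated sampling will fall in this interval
A

A) Correct — this is the frequentist long-run coverage interpretation.
B) Wrong — a CI is about the parameter μ, not individual data values.
C) Wrong — x̄ is observed and sits in the interval by construction.
D) Wrong — coverage applies to intervals containing μ, not to future x̄ values.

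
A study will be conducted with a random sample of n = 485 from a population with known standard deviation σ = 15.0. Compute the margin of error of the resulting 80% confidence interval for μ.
Margin of error = 0.87

Margin of error = z* · σ/√n
= 1.282 · 15.0/√485
= 1.282 · 15.0/22.0227
= 0.87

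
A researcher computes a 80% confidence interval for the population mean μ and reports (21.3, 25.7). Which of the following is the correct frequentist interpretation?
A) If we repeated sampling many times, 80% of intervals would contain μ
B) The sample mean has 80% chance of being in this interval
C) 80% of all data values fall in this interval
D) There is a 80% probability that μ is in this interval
A

A) Correct — this is the frequentist long-run coverage interpretation.
B) Wrong — x̄ is observed and sits in the interval by construction.
C) Wrong — a CI is about the parameter μ, not individual data values.
D) Wrong — μ is fixed; the randomness lives in the interval, not in μ.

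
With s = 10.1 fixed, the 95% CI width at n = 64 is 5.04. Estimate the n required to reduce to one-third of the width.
n ≈ 576

CI width ∝ 1/√n
To reduce width by factor 3, need √n to grow by 3 → need 3² = 9 times as many samples.

Current: n = 64, width = 5.04
New: n = 576, width ≈ 1.65

Width reduced by factor of 5.04/1.65 = 3.05.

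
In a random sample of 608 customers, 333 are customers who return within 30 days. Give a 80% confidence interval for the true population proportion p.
(0.522, 0.574)

Proportion CI:
p̂ = 333/608 = 0.54770
SE = √(p̂(1-p̂)/n) = √(0.54770 · 0.45230 / 608) = 0.02019

z* = 1.282
Margin = z* · SE = 1.282 · 0.02019 = 0.0259

CI: 0.54770 ± 0.0259 = (0.522, 0.574)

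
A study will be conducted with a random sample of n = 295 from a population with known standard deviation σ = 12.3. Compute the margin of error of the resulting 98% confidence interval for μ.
Margin of error = 1.67

Margin of error = z* · σ/√n
= 2.326 · 12.3/√295
= 2.326 · 12.3/17.1756
= 1.67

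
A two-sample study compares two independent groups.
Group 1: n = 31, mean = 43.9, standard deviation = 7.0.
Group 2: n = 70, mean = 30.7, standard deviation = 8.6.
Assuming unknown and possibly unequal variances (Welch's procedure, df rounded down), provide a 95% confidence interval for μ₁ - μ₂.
(9.96, 16.44)

Difference: x̄₁ - x̄₂ = 13.20
SE = √(s₁²/n₁ + s₂²/n₂) = √(7.0²/31 + 8.6²/70) = 1.6240
df = 69.93 → 69 (Welch–Satterthwaite, rounded down)
t* = 1.995

CI: 13.20 ± 1.995 · 1.6240 = 13.20 ± 3.24 = (9.96, 16.44)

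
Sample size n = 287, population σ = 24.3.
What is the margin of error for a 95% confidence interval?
Margin of error = 2.81

Margin of error = z* · σ/√n
= 1.960 · 24.3/√287
= 1.960 · 24.3/16.9411
= 2.81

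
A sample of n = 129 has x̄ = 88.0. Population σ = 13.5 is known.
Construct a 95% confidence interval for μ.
(85.67, 90.33)

z-interval (σ known):
z* = 1.960 for 95% confidence

Margin of error = z* · σ/√n = 1.960 · 13.5/√129 = 2.33

CI: (88.0 - 2.33, 88.0 + 2.33) = (85.67, 90.33)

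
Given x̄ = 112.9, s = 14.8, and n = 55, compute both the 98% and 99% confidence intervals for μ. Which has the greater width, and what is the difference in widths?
99% CI is wider by 1.09

df = 54
98% CI: t* = 2.397, (108.12, 117.68), width = 2 · t* · s/√n = 9.57
99% CI: t* = 2.670, (107.57, 118.23), width = 2 · t* · s/√n = 10.66

The 99% CI is wider by 10.66 - 9.57 = 1.09.
Higher confidence requires a wider interval.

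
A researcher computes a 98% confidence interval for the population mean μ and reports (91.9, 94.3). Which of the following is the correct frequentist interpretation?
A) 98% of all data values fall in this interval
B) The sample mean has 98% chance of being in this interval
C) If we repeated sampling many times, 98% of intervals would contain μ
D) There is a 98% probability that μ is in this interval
C

A) Wrong — a CI is about the parameter μ, not individual data values.
B) Wrong — x̄ is observed and sits in the interval by construction.
C) Correct — this is the frequentist long-run coverage interpretation.
D) Wrong — μ is fixed; the randomness lives in the interval, not in μ.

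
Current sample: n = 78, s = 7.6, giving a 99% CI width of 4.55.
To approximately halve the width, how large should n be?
n ≈ 312

CI width ∝ 1/√n
To reduce width by factor 2, need √n to grow by 2 → need 2² = 4 times as many samples.

Current: n = 78, width = 4.55
New: n = 312, width ≈ 2.23

Width reduced by factor of 4.55/2.23 = 2.04.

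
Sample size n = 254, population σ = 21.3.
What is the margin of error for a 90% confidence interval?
Margin of error = 2.20

Margin of error = z* · σ/√n
= 1.645 · 21.3/√254
= 1.645 · 21.3/15.9374
= 2.20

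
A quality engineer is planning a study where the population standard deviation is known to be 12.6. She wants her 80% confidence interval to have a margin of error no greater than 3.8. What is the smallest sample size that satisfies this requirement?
n ≥ 19

For margin E ≤ 3.8:
n ≥ (z* · σ / E)²
n ≥ (1.282 · 12.6 / 3.8)²
n ≥ 18.07

Minimum n = 19 (rounding up)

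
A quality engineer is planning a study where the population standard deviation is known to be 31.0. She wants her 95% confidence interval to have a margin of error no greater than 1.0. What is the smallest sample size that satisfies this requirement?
n ≥ 3692

For margin E ≤ 1.0:
n ≥ (z* · σ / E)²
n ≥ (1.960 · 31.0 / 1.0)²
n ≥ 3691.78

Minimum n = 3692 (rounding up)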